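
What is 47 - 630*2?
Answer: -1213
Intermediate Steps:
47 - 630*2 = 47 - 126*10 = 47 - 1260 = -1213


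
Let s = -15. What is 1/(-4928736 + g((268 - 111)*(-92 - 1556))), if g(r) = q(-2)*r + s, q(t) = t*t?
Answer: -1/5963695 ≈ -1.6768e-7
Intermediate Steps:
q(t) = t²
g(r) = -15 + 4*r (g(r) = (-2)²*r - 15 = 4*r - 15 = -15 + 4*r)
1/(-4928736 + g((268 - 111)*(-92 - 1556))) = 1/(-4928736 + (-15 + 4*((268 - 111)*(-92 - 1556)))) = 1/(-4928736 + (-15 + 4*(157*(-1648)))) = 1/(-4928736 + (-15 + 4*(-258736))) = 1/(-4928736 + (-15 - 1034944)) = 1/(-4928736 - 1034959) = 1/(-5963695) = -1/5963695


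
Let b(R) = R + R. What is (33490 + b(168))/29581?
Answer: 33826/29581 ≈ 1.1435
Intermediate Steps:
b(R) = 2*R
(33490 + b(168))/29581 = (33490 + 2*168)/29581 = (33490 + 336)*(1/29581) = 33826*(1/29581) = 33826/29581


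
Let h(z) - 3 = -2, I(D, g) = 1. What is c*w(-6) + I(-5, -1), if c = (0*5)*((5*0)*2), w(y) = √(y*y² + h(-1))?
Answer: 1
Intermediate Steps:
h(z) = 1 (h(z) = 3 - 2 = 1)
w(y) = √(1 + y³) (w(y) = √(y*y² + 1) = √(y³ + 1) = √(1 + y³))
c = 0 (c = 0*(0*2) = 0*0 = 0)
c*w(-6) + I(-5, -1) = 0*√(1 + (-6)³) + 1 = 0*√(1 - 216) + 1 = 0*√(-215) + 1 = 0*(I*√215) + 1 = 0 + 1 = 1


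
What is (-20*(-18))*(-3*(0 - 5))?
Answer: 5400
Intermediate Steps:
(-20*(-18))*(-3*(0 - 5)) = 360*(-3*(-5)) = 360*15 = 5400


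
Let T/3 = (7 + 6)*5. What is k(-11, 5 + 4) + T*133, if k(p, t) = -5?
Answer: 25930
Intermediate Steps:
T = 195 (T = 3*((7 + 6)*5) = 3*(13*5) = 3*65 = 195)
k(-11, 5 + 4) + T*133 = -5 + 195*133 = -5 + 25935 = 25930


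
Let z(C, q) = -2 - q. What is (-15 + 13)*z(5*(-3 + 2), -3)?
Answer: -2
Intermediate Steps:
(-15 + 13)*z(5*(-3 + 2), -3) = (-15 + 13)*(-2 - 1*(-3)) = -2*(-2 + 3) = -2*1 = -2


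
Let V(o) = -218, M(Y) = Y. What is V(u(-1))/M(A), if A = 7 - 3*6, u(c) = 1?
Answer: 218/11 ≈ 19.818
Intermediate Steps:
A = -11 (A = 7 - 18 = -11)
V(u(-1))/M(A) = -218/(-11) = -218*(-1/11) = 218/11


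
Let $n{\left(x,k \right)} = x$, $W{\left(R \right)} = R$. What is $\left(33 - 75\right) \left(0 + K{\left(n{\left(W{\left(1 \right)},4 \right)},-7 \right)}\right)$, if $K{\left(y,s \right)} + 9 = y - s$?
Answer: $42$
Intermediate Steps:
$K{\left(y,s \right)} = -9 + y - s$ ($K{\left(y,s \right)} = -9 - \left(s - y\right) = -9 + y - s$)
$\left(33 - 75\right) \left(0 + K{\left(n{\left(W{\left(1 \right)},4 \right)},-7 \right)}\right) = \left(33 - 75\right) \left(0 - 1\right) = - 42 \left(0 + \left(-9 + 1 + 7\right)\right) = - 42 \left(0 - 1\right) = \left(-42\right) \left(-1\right) = 42$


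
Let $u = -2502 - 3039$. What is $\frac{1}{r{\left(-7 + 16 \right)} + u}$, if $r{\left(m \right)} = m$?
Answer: $- \frac{1}{5532} \approx -0.00018077$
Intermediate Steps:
$u = -5541$
$\frac{1}{r{\left(-7 + 16 \right)} + u} = \frac{1}{\left(-7 + 16\right) - 5541} = \frac{1}{9 - 5541} = \frac{1}{-5532} = - \frac{1}{5532}$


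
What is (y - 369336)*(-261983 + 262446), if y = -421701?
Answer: -366250131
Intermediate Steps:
(y - 369336)*(-261983 + 262446) = (-421701 - 369336)*(-261983 + 262446) = -791037*463 = -366250131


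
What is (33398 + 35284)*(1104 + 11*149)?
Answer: 188394726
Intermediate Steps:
(33398 + 35284)*(1104 + 11*149) = 68682*(1104 + 1639) = 68682*2743 = 188394726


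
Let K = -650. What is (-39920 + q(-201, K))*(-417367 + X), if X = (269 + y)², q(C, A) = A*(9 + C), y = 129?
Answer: -21980779440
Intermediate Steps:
X = 158404 (X = (269 + 129)² = 398² = 158404)
(-39920 + q(-201, K))*(-417367 + X) = (-39920 - 650*(9 - 201))*(-417367 + 158404) = (-39920 - 650*(-192))*(-258963) = (-39920 + 124800)*(-258963) = 84880*(-258963) = -21980779440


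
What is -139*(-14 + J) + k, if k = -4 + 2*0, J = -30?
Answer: 6112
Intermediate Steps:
k = -4 (k = -4 + 0 = -4)
-139*(-14 + J) + k = -139*(-14 - 30) - 4 = -139*(-44) - 4 = 6116 - 4 = 6112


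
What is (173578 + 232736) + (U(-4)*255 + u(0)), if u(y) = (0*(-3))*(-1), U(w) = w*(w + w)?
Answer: 414474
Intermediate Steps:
U(w) = 2*w² (U(w) = w*(2*w) = 2*w²)
u(y) = 0 (u(y) = 0*(-1) = 0)
(173578 + 232736) + (U(-4)*255 + u(0)) = (173578 + 232736) + ((2*(-4)²)*255 + 0) = 406314 + ((2*16)*255 + 0) = 406314 + (32*255 + 0) = 406314 + (8160 + 0) = 406314 + 8160 = 414474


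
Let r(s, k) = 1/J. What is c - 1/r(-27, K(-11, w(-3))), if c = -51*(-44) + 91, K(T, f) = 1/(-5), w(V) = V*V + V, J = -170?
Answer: 2505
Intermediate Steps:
w(V) = V + V² (w(V) = V² + V = V + V²)
K(T, f) = -⅕
r(s, k) = -1/170 (r(s, k) = 1/(-170) = -1/170)
c = 2335 (c = 2244 + 91 = 2335)
c - 1/r(-27, K(-11, w(-3))) = 2335 - 1/(-1/170) = 2335 - 1*(-170) = 2335 + 170 = 2505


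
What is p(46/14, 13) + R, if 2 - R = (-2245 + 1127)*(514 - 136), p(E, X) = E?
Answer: 2958265/7 ≈ 4.2261e+5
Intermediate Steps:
R = 422606 (R = 2 - (-2245 + 1127)*(514 - 136) = 2 - (-1118)*378 = 2 - 1*(-422604) = 2 + 422604 = 422606)
p(46/14, 13) + R = 46/14 + 422606 = 46*(1/14) + 422606 = 23/7 + 422606 = 2958265/7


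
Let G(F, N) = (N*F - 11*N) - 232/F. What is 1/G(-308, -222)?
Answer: 77/5453044 ≈ 1.4121e-5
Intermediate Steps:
G(F, N) = -232/F - 11*N + F*N (G(F, N) = (F*N - 11*N) - 232/F = (-11*N + F*N) - 232/F = -232/F - 11*N + F*N)
1/G(-308, -222) = 1/((-232 - 308*(-222)*(-11 - 308))/(-308)) = 1/(-(-232 - 308*(-222)*(-319))/308) = 1/(-(-232 - 21811944)/308) = 1/(-1/308*(-21812176)) = 1/(5453044/77) = 77/5453044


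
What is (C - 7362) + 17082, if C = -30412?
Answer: -20692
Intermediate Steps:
(C - 7362) + 17082 = (-30412 - 7362) + 17082 = -37774 + 17082 = -20692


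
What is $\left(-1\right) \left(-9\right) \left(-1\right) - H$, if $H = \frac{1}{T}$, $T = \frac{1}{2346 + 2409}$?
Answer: $-4764$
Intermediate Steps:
$T = \frac{1}{4755} \approx 0.0002103$
$H = 4755$ ($H = \frac{1}{\frac{1}{4755}} = 4755$)
$\left(-1\right) \left(-9\right) \left(-1\right) - H = \left(-1\right) \left(-9\right) \left(-1\right) - 4755 = 9 \left(-1\right) - 4755 = -9 - 4755 = -4764$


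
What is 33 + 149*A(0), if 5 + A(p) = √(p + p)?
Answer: -712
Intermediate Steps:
A(p) = -5 + √2*√p (A(p) = -5 + √(p + p) = -5 + √(2*p) = -5 + √2*√p)
33 + 149*A(0) = 33 + 149*(-5 + √2*√0) = 33 + 149*(-5 + √2*0) = 33 + 149*(-5 + 0) = 33 + 149*(-5) = 33 - 745 = -712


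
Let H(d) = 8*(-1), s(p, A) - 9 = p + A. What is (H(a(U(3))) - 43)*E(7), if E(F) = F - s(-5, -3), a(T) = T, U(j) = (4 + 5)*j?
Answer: -306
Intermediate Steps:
s(p, A) = 9 + A + p (s(p, A) = 9 + (p + A) = 9 + (A + p) = 9 + A + p)
U(j) = 9*j
E(F) = -1 + F (E(F) = F - (9 - 3 - 5) = F - 1*1 = F - 1 = -1 + F)
H(d) = -8
(H(a(U(3))) - 43)*E(7) = (-8 - 43)*(-1 + 7) = -51*6 = -306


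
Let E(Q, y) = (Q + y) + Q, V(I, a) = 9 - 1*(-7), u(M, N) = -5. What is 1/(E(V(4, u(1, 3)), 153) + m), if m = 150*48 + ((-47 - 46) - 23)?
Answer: 1/7269 ≈ 0.00013757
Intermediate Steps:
V(I, a) = 16 (V(I, a) = 9 + 7 = 16)
E(Q, y) = y + 2*Q
m = 7084 (m = 7200 + (-93 - 23) = 7200 - 116 = 7084)
1/(E(V(4, u(1, 3)), 153) + m) = 1/((153 + 2*16) + 7084) = 1/((153 + 32) + 7084) = 1/(185 + 7084) = 1/7269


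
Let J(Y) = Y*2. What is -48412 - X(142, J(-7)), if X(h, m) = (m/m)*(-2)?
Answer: -48410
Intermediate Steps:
J(Y) = 2*Y
X(h, m) = -2 (X(h, m) = 1*(-2) = -2)
-48412 - X(142, J(-7)) = -48412 - 1*(-2) = -48412 + 2 = -48410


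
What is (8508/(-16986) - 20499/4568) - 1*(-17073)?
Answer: 220723662491/12932008 ≈ 17068.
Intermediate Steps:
(8508/(-16986) - 20499/4568) - 1*(-17073) = (8508*(-1/16986) - 20499*1/4568) + 17073 = (-1418/2831 - 20499/4568) + 17073 = -64510093/12932008 + 17073 = 220723662491/12932008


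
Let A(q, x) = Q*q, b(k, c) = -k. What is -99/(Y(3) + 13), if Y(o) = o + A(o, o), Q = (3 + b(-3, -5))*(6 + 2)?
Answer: -99/160 ≈ -0.61875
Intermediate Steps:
Q = 48 (Q = (3 - 1*(-3))*(6 + 2) = (3 + 3)*8 = 6*8 = 48)
A(q, x) = 48*q
Y(o) = 49*o (Y(o) = o + 48*o = 49*o)
-99/(Y(3) + 13) = -99/(49*3 + 13) = -99/(147 + 13) = -99/160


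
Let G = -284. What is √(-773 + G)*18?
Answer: 18*I*√1057 ≈ 585.21*I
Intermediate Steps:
√(-773 + G)*18 = √(-773 - 284)*18 = √(-1057)*18 = (I*√1057)*18 = 18*I*√1057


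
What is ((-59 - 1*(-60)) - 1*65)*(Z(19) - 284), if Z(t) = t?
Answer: 16960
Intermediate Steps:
((-59 - 1*(-60)) - 1*65)*(Z(19) - 284) = ((-59 - 1*(-60)) - 1*65)*(19 - 284) = ((-59 + 60) - 65)*(-265) = (1 - 65)*(-265) = -64*(-265) = 16960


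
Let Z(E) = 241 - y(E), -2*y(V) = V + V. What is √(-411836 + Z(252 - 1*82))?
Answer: 5*I*√16457 ≈ 641.42*I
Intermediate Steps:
y(V) = -V (y(V) = -(V + V)/2 = -V)
Z(E) = 241 + E (Z(E) = 241 - (-1)*E = 241 + E)
√(-411836 + Z(252 - 1*82)) = √(-411836 + (241 + (252 - 1*82))) = √(-411836 + (241 + (252 - 82))) = √(-411836 + (241 + 170)) = √(-411836 + 411) = √(-411425) = 5*I*√16457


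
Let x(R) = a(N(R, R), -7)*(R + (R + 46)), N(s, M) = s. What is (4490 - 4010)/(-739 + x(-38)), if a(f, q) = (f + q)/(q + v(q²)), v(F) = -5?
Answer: -960/1703 ≈ -0.56371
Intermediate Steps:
a(f, q) = (f + q)/(-5 + q) (a(f, q) = (f + q)/(q - 5) = (f + q)/(-5 + q))
x(R) = (46 + 2*R)*(7/12 - R/12) (x(R) = ((R - 7)/(-5 - 7))*(R + (R + 46)) = ((-7 + R)/(-12))*(R + (46 + R)) = (-(-7 + R)/12)*(46 + 2*R) = (7/12 - R/12)*(46 + 2*R) = (46 + 2*R)*(7/12 - R/12))
(4490 - 4010)/(-739 + x(-38)) = (4490 - 4010)/(-739 - (-7 - 38)*(23 - 38)/6) = 480/(-739 - ⅙*(-45)*(-15)) = 480/(-739 - 225/2) = 480/(-1703/2) = 480*(-2/1703) = -960/1703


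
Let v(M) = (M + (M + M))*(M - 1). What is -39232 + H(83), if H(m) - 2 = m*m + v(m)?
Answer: -11923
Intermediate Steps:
v(M) = 3*M*(-1 + M) (v(M) = (M + 2*M)*(-1 + M) = (3*M)*(-1 + M) = 3*M*(-1 + M))
H(m) = 2 + m² + 3*m*(-1 + m) (H(m) = 2 + (m*m + 3*m*(-1 + m)) = 2 + (m² + 3*m*(-1 + m)) = 2 + m² + 3*m*(-1 + m))
-39232 + H(83) = -39232 + (2 - 3*83 + 4*83²) = -39232 + (2 - 249 + 4*6889) = -39232 + (2 - 249 + 27556) = -39232 + 27309 = -11923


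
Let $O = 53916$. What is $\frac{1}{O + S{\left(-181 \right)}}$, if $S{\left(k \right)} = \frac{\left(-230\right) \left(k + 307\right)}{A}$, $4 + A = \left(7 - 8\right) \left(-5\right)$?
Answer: $\frac{1}{24936} \approx 4.0103 \cdot 10^{-5}$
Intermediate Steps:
$A = 1$ ($A = -4 + \left(7 - 8\right) \left(-5\right) = -4 - -5 = -4 + 5 = 1$)
$S{\left(k \right)} = -70610 - 230 k$ ($S{\left(k \right)} = \frac{\left(-230\right) \left(k + 307\right)}{1} = - 230 \left(307 + k\right) 1 = \left(-70610 - 230 k\right) 1 = -70610 - 230 k$)
$\frac{1}{O + S{\left(-181 \right)}} = \frac{1}{53916 - 28980} = \frac{1}{24936}$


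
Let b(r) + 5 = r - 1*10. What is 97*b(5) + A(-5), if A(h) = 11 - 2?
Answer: -961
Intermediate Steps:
A(h) = 9
b(r) = -15 + r (b(r) = -5 + (r - 1*10) = -5 + (r - 10) = -5 + (-10 + r) = -15 + r)
97*b(5) + A(-5) = 97*(-15 + 5) + 9 = 97*(-10) + 9 = -970 + 9 = -961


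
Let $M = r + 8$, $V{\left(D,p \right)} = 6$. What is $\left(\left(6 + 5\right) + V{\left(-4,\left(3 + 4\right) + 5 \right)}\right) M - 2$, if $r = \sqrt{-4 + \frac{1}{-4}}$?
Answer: $134 + \frac{17 i \sqrt{17}}{2} \approx 134.0 + 35.046 i$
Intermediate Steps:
$r = \frac{i \sqrt{17}}{2}$ ($r = \sqrt{-4 - \frac{1}{4}} = \sqrt{- \frac{17}{4}} = \frac{i \sqrt{17}}{2} \approx 2.0616 i$)
$M = 8 + \frac{i \sqrt{17}}{2}$ ($M = \frac{i \sqrt{17}}{2} + 8 = 8 + \frac{i \sqrt{17}}{2} \approx 8.0 + 2.0616 i$)
$\left(\left(6 + 5\right) + V{\left(-4,\left(3 + 4\right) + 5 \right)}\right) M - 2 = \left(\left(6 + 5\right) + 6\right) \left(8 + \frac{i \sqrt{17}}{2}\right) - 2 = \left(11 + 6\right) \left(8 + \frac{i \sqrt{17}}{2}\right) - 2 = 17 \left(8 + \frac{i \sqrt{17}}{2}\right) - 2 = \left(136 + \frac{17 i \sqrt{17}}{2}\right) - 2 = 134 + \frac{17 i \sqrt{17}}{2}$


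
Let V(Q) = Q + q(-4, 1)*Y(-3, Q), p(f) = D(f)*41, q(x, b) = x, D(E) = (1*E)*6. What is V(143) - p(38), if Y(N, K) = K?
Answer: -9777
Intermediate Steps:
D(E) = 6*E (D(E) = E*6 = 6*E)
p(f) = 246*f (p(f) = (6*f)*41 = 246*f)
V(Q) = -3*Q (V(Q) = Q - 4*Q = -3*Q)
V(143) - p(38) = -3*143 - 246*38 = -429 - 1*9348 = -429 - 9348 = -9777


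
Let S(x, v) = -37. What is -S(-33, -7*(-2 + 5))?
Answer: 37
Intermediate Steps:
-S(-33, -7*(-2 + 5)) = -1*(-37) = 37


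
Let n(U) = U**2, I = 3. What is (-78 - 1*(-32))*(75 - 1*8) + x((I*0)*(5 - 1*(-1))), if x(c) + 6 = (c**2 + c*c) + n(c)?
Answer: -3088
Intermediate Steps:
x(c) = -6 + 3*c**2 (x(c) = -6 + ((c**2 + c*c) + c**2) = -6 + ((c**2 + c**2) + c**2) = -6 + (2*c**2 + c**2) = -6 + 3*c**2)
(-78 - 1*(-32))*(75 - 1*8) + x((I*0)*(5 - 1*(-1))) = (-78 - 1*(-32))*(75 - 1*8) + (-6 + 3*((3*0)*(5 - 1*(-1)))**2) = (-78 + 32)*(75 - 8) + (-6 + 3*(0*(5 + 1))**2) = -46*67 + (-6 + 3*(0*6)**2) = -3082 + (-6 + 3*0**2) = -3082 + (-6 + 3*0) = -3082 + (-6 + 0) = -3082 - 6 = -3088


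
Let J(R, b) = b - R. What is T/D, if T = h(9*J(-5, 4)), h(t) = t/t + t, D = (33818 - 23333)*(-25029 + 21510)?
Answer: -82/36896715 ≈ -2.2224e-6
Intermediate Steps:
D = -36896715 (D = 10485*(-3519) = -36896715)
h(t) = 1 + t
T = 82 (T = 1 + 9*(4 - 1*(-5)) = 1 + 9*(4 + 5) = 1 + 9*9 = 1 + 81 = 82)
T/D = 82/(-36896715) = 82*(-1/36896715) = -82/36896715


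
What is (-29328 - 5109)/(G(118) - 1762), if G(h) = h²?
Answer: -11479/4054 ≈ -2.8315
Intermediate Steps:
(-29328 - 5109)/(G(118) - 1762) = (-29328 - 5109)/(118² - 1762) = -34437/(13924 - 1762) = -34437/12162 = -34437*1/12162 = -11479/4054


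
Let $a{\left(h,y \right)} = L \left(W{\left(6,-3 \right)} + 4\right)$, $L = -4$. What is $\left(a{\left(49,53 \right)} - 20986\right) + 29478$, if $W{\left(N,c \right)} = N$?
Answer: $8452$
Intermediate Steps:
$a{\left(h,y \right)} = -40$ ($a{\left(h,y \right)} = - 4 \left(6 + 4\right) = \left(-4\right) 10 = -40$)
$\left(a{\left(49,53 \right)} - 20986\right) + 29478 = \left(-40 - 20986\right) + 29478 = -21026 + 29478 = 8452$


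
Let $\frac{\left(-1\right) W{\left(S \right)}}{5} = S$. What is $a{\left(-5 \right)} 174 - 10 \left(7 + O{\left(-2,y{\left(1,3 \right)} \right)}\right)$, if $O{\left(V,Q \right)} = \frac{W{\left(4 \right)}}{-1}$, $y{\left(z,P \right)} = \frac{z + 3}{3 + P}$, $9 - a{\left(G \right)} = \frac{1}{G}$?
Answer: $\frac{6654}{5} \approx 1330.8$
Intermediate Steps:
$W{\left(S \right)} = - 5 S$
$a{\left(G \right)} = 9 - \frac{1}{G}$
$y{\left(z,P \right)} = \frac{3 + z}{3 + P}$
$O{\left(V,Q \right)} = 20$ ($O{\left(V,Q \right)} = \frac{\left(-5\right) 4}{-1} = \left(-20\right) \left(-1\right) = 20$)
$a{\left(-5 \right)} 174 - 10 \left(7 + O{\left(-2,y{\left(1,3 \right)} \right)}\right) = \left(9 - \frac{1}{-5}\right) 174 - 10 \left(7 + 20\right) = \left(9 - - \frac{1}{5}\right) 174 - 270 = \left(9 + \frac{1}{5}\right) 174 - 270 = \frac{46}{5} \cdot 174 - 270 = \frac{8004}{5} - 270 = \frac{6654}{5}$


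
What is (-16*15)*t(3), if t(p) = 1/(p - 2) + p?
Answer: -960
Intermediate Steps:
t(p) = p + 1/(-2 + p) (t(p) = 1/(-2 + p) + p = p + 1/(-2 + p))
(-16*15)*t(3) = (-16*15)*((1 + 3**2 - 2*3)/(-2 + 3)) = -240*(1 + 9 - 6)/1 = -240*4 = -960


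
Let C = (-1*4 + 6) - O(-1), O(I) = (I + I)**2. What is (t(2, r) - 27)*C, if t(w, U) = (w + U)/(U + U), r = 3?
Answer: 157/3 ≈ 52.333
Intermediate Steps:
t(w, U) = (U + w)/(2*U) (t(w, U) = (U + w)/((2*U)) = (U + w)*(1/(2*U)) = (U + w)/(2*U))
O(I) = 4*I**2 (O(I) = (2*I)**2 = 4*I**2)
C = -2 (C = (-1*4 + 6) - 4*(-1)**2 = (-4 + 6) - 4 = 2 - 1*4 = 2 - 4 = -2)
(t(2, r) - 27)*C = ((1/2)*(3 + 2)/3 - 27)*(-2) = ((1/2)*(1/3)*5 - 27)*(-2) = (5/6 - 27)*(-2) = -157/6*(-2) = 157/3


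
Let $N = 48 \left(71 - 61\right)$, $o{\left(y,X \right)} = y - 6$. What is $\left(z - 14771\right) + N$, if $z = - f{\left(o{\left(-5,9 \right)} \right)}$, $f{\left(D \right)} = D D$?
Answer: $-14412$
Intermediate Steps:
$o{\left(y,X \right)} = -6 + y$
$N = 480$ ($N = 48 \cdot 10 = 480$)
$f{\left(D \right)} = D^{2}$
$z = -121$ ($z = - \left(-6 - 5\right)^{2} = - \left(-11\right)^{2} = \left(-1\right) 121 = -121$)
$\left(z - 14771\right) + N = \left(-121 - 14771\right) + 480 = -14892 + 480 = -14412$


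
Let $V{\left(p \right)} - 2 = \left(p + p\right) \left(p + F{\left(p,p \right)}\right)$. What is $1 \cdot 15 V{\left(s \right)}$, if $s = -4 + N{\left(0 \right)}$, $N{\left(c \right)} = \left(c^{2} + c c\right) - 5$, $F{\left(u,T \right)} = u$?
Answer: $4890$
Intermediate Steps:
$N{\left(c \right)} = -5 + 2 c^{2}$ ($N{\left(c \right)} = \left(c^{2} + c^{2}\right) - 5 = 2 c^{2} - 5 = -5 + 2 c^{2}$)
$s = -9$ ($s = -4 - \left(5 - 2 \cdot 0^{2}\right) = -4 + \left(-5 + 2 \cdot 0\right) = -4 + \left(-5 + 0\right) = -4 - 5 = -9$)
$V{\left(p \right)} = 2 + 4 p^{2}$ ($V{\left(p \right)} = 2 + \left(p + p\right) \left(p + p\right) = 2 + 2 p 2 p = 2 + 4 p^{2}$)
$1 \cdot 15 V{\left(s \right)} = 1 \cdot 15 \left(2 + 4 \left(-9\right)^{2}\right) = 15 \left(2 + 4 \cdot 81\right) = 15 \left(2 + 324\right) = 15 \cdot 326 = 4890$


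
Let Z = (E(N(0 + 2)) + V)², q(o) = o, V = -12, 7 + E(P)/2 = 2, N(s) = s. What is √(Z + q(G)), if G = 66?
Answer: 5*√22 ≈ 23.452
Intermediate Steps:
E(P) = -10 (E(P) = -14 + 2*2 = -14 + 4 = -10)
Z = 484 (Z = (-10 - 12)² = (-22)² = 484)
√(Z + q(G)) = √(484 + 66) = √550 = 5*√22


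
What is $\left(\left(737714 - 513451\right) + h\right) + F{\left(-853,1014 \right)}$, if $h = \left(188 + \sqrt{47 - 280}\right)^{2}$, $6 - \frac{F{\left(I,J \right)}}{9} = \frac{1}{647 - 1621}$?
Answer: $\frac{252682881}{974} + 376 i \sqrt{233} \approx 2.5943 \cdot 10^{5} + 5739.4 i$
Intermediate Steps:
$F{\left(I,J \right)} = \frac{52605}{974}$ ($F{\left(I,J \right)} = 54 - \frac{9}{647 - 1621} = 54 - \frac{9}{-974} = 54 - - \frac{9}{974} = 54 + \frac{9}{974} = \frac{52605}{974}$)
$h = \left(188 + i \sqrt{233}\right)^{2}$ ($h = \left(188 + \sqrt{47 - 280}\right)^{2} = \left(188 + \sqrt{-233}\right)^{2} = \left(188 + i \sqrt{233}\right)^{2} \approx 35111.0 + 5739.4 i$)
$\left(\left(737714 - 513451\right) + h\right) + F{\left(-853,1014 \right)} = \left(\left(737714 - 513451\right) + \left(188 + i \sqrt{233}\right)^{2}\right) + \frac{52605}{974} = \left(224263 + \left(188 + i \sqrt{233}\right)^{2}\right) + \frac{52605}{974} = \frac{218484767}{974} + \left(188 + i \sqrt{233}\right)^{2}$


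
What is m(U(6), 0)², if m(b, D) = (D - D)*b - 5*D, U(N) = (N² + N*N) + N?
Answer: 0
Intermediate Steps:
U(N) = N + 2*N² (U(N) = (N² + N²) + N = 2*N² + N = N + 2*N²)
m(b, D) = -5*D (m(b, D) = 0*b - 5*D = 0 - 5*D = -5*D)
m(U(6), 0)² = (-5*0)² = 0² = 0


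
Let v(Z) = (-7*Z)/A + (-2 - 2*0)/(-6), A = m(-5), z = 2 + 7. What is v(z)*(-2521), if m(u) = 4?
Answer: 466385/12 ≈ 38865.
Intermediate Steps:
z = 9
A = 4
v(Z) = ⅓ - 7*Z/4 (v(Z) = -7*Z/4 + (-2 - 2*0)/(-6) = -7*Z*(¼) + (-2 + 0)*(-⅙) = -7*Z/4 - 2*(-⅙) = -7*Z/4 + ⅓ = ⅓ - 7*Z/4)
v(z)*(-2521) = (⅓ - 7/4*9)*(-2521) = (⅓ - 63/4)*(-2521) = -185/12*(-2521) = 466385/12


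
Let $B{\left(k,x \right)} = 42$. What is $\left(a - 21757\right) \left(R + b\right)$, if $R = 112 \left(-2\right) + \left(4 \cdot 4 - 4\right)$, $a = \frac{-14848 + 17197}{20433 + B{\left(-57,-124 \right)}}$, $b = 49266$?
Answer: $- \frac{2428021619356}{2275} \approx -1.0673 \cdot 10^{9}$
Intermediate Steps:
$a = \frac{261}{2275}$ ($a = \frac{-14848 + 17197}{20433 + 42} = \frac{2349}{20475} = 2349 \cdot \frac{1}{20475} = \frac{261}{2275} \approx 0.11473$)
$R = -212$ ($R = -224 + \left(16 - 4\right) = -224 + 12 = -212$)
$\left(a - 21757\right) \left(R + b\right) = \left(\frac{261}{2275} - 21757\right) \left(-212 + 49266\right) = \left(- \frac{49496914}{2275}\right) 49054 = - \frac{2428021619356}{2275}$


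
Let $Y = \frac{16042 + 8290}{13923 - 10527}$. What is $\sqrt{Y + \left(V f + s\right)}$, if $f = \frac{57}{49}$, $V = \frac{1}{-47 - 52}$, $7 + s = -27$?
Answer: $\frac{i \sqrt{12748164594}}{21791} \approx 5.1814 i$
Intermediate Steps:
$s = -34$ ($s = -7 - 27 = -34$)
$V = - \frac{1}{99}$ ($V = \frac{1}{-99} = - \frac{1}{99} \approx -0.010101$)
$f = \frac{57}{49}$ ($f = 57 \cdot \frac{1}{49} = \frac{57}{49} \approx 1.1633$)
$Y = \frac{6083}{849}$ ($Y = \frac{24332}{3396} = 24332 \cdot \frac{1}{3396} = \frac{6083}{849} \approx 7.1649$)
$\sqrt{Y + \left(V f + s\right)} = \sqrt{\frac{6083}{849} - \frac{54997}{1617}} = \sqrt{- \frac{4095138}{152537}} = \frac{i \sqrt{12748164594}}{21791}$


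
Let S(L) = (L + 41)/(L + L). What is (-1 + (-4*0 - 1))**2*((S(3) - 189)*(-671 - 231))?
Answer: 1966360/3 ≈ 6.5545e+5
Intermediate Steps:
S(L) = (41 + L)/(2*L) (S(L) = (41 + L)/((2*L)) = (41 + L)*(1/(2*L)) = (41 + L)/(2*L))
(-1 + (-4*0 - 1))**2*((S(3) - 189)*(-671 - 231)) = (-1 + (-4*0 - 1))**2*(((1/2)*(41 + 3)/3 - 189)*(-671 - 231)) = (-1 + (0 - 1))**2*(((1/2)*(1/3)*44 - 189)*(-902)) = (-1 - 1)**2*((22/3 - 189)*(-902)) = (-2)**2*(-545/3*(-902)) = 4*(491590/3) = 1966360/3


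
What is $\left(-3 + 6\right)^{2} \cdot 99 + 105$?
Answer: $996$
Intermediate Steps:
$\left(-3 + 6\right)^{2} \cdot 99 + 105 = 3^{2} \cdot 99 + 105 = 9 \cdot 99 + 105 = 891 + 105 = 996$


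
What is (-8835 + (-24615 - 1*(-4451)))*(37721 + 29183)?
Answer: -1940149096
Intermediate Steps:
(-8835 + (-24615 - 1*(-4451)))*(37721 + 29183) = (-8835 + (-24615 + 4451))*66904 = (-8835 - 20164)*66904 = -28999*66904 = -1940149096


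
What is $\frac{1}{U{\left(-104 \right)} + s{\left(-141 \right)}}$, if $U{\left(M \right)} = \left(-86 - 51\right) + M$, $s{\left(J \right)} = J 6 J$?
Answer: $\frac{1}{119045} \approx 8.4002 \cdot 10^{-6}$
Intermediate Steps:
$s{\left(J \right)} = 6 J^{2}$ ($s{\left(J \right)} = 6 J J = 6 J^{2}$)
$U{\left(M \right)} = -137 + M$
$\frac{1}{U{\left(-104 \right)} + s{\left(-141 \right)}} = \frac{1}{\left(-137 - 104\right) + 6 \left(-141\right)^{2}} = \frac{1}{-241 + 6 \cdot 19881} = \frac{1}{-241 + 119286} = \frac{1}{119045}$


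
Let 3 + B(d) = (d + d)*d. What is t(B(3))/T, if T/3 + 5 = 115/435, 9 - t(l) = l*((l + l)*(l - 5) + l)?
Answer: 34191/103 ≈ 331.95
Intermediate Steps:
B(d) = -3 + 2*d**2 (B(d) = -3 + (d + d)*d = -3 + (2*d)*d = -3 + 2*d**2)
t(l) = 9 - l*(l + 2*l*(-5 + l)) (t(l) = 9 - l*((l + l)*(l - 5) + l) = 9 - l*((2*l)*(-5 + l) + l) = 9 - l*(2*l*(-5 + l) + l) = 9 - l*(l + 2*l*(-5 + l)))
T = -412/29 (T = -15 + 3*(115/435) = -15 + 3*(115*(1/435)) = -15 + 3*(23/87) = -15 + 23/29 = -412/29 ≈ -14.207)
t(B(3))/T = (9 - 2*(-3 + 2*3**2)**3 + 9*(-3 + 2*3**2)**2)/(-412/29) = (9 - 2*(-3 + 2*9)**3 + 9*(-3 + 2*9)**2)*(-29/412) = (9 - 2*(-3 + 18)**3 + 9*(-3 + 18)**2)*(-29/412) = (9 - 2*15**3 + 9*15**2)*(-29/412) = (9 - 2*3375 + 9*225)*(-29/412) = (9 - 6750 + 2025)*(-29/412) = -4716*(-29/412) = 34191/103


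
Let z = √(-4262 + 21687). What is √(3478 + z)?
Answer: √(3478 + 5*√697) ≈ 60.083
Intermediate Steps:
z = 5*√697 (z = √17425 = 5*√697 ≈ 132.00)
√(3478 + z) = √(3478 + 5*√697)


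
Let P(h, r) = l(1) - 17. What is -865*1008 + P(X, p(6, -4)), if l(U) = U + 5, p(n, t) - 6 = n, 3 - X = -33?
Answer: -871931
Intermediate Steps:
X = 36 (X = 3 - 1*(-33) = 3 + 33 = 36)
p(n, t) = 6 + n
l(U) = 5 + U
P(h, r) = -11 (P(h, r) = (5 + 1) - 17 = 6 - 17 = -11)
-865*1008 + P(X, p(6, -4)) = -865*1008 - 11 = -871920 - 11 = -871931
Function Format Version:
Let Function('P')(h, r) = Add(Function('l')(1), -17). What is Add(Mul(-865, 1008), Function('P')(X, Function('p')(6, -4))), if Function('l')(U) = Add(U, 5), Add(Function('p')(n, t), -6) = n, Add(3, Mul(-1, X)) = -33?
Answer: -871931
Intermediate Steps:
X = 36 (X = Add(3, Mul(-1, -33)) = Add(3, 33) = 36)
Function('p')(n, t) = Add(6, n)
Function('l')(U) = Add(5, U)
Function('P')(h, r) = -11 (Function('P')(h, r) = Add(Add(5, 1), -17) = Add(6, -17) = -11)
Add(Mul(-865, 1008), Function('P')(X, Function('p')(6, -4))) = Add(Mul(-865, 1008), -11) = Add(-871920, -11) = -871931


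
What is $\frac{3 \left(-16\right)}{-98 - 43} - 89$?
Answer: $- \frac{4167}{47} \approx -88.66$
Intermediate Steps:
$\frac{3 \left(-16\right)}{-98 - 43} - 89 = \frac{1}{-141} \left(-48\right) - 89 = \left(- \frac{1}{141}\right) \left(-48\right) - 89 = \frac{16}{47} - 89 = - \frac{4167}{47}$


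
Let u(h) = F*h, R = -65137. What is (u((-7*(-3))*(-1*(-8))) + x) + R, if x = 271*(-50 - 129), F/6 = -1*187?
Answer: -302142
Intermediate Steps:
F = -1122 (F = 6*(-1*187) = 6*(-187) = -1122)
u(h) = -1122*h
x = -48509 (x = 271*(-179) = -48509)
(u((-7*(-3))*(-1*(-8))) + x) + R = (-1122*(-7*(-3))*(-1*(-8)) - 48509) - 65137 = (-23562*8 - 48509) - 65137 = (-1122*168 - 48509) - 65137 = (-188496 - 48509) - 65137 = -237005 - 65137 = -302142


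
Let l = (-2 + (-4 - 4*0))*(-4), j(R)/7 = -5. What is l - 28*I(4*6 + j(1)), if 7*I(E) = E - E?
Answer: 24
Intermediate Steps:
j(R) = -35 (j(R) = 7*(-5) = -35)
l = 24 (l = (-2 + (-4 + 0))*(-4) = (-2 - 4)*(-4) = -6*(-4) = 24)
I(E) = 0 (I(E) = (E - E)/7 = (1/7)*0 = 0)
l - 28*I(4*6 + j(1)) = 24 - 28*0 = 24 + 0 = 24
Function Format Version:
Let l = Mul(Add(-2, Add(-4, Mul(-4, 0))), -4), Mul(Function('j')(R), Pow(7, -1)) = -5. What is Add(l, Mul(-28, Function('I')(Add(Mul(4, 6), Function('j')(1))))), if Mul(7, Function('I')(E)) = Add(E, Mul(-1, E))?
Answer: 24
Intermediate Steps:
Function('j')(R) = -35 (Function('j')(R) = Mul(7, -5) = -35)
l = 24 (l = Mul(Add(-2, Add(-4, 0)), -4) = Mul(Add(-2, -4), -4) = Mul(-6, -4) = 24)
Function('I')(E) = 0 (Function('I')(E) = Mul(Rational(1, 7), Add(E, Mul(-1, E))) = Mul(Rational(1, 7), 0) = 0)
Add(l, Mul(-28, Function('I')(Add(Mul(4, 6), Function('j')(1))))) = Add(24, Mul(-28, 0)) = Add(24, 0) = 24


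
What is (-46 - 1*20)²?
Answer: 4356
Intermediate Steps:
(-46 - 1*20)² = (-46 - 20)² = (-66)² = 4356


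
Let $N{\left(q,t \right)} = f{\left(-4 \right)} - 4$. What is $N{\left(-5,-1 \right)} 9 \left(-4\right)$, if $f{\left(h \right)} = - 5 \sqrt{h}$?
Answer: $144 + 360 i \approx 144.0 + 360.0 i$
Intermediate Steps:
$N{\left(q,t \right)} = -4 - 10 i$ ($N{\left(q,t \right)} = - 5 \sqrt{-4} - 4 = - 5 \cdot 2 i - 4 = - 10 i - 4 = -4 - 10 i$)
$N{\left(-5,-1 \right)} 9 \left(-4\right) = \left(-4 - 10 i\right) 9 \left(-4\right) = \left(-4 - 10 i\right) \left(-36\right) = 144 + 360 i$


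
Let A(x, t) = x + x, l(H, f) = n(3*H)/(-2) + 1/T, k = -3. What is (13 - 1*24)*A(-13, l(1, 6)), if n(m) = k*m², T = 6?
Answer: 286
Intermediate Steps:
n(m) = -3*m²
l(H, f) = ⅙ + 27*H²/2 (l(H, f) = -3*9*H²/(-2) + 1/6 = -27*H²*(-½) + 1*(⅙) = -27*H²*(-½) + ⅙ = 27*H²/2 + ⅙ = ⅙ + 27*H²/2)
A(x, t) = 2*x
(13 - 1*24)*A(-13, l(1, 6)) = (13 - 1*24)*(2*(-13)) = (13 - 24)*(-26) = -11*(-26) = 286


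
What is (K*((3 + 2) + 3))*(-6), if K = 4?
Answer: -192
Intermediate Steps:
(K*((3 + 2) + 3))*(-6) = (4*((3 + 2) + 3))*(-6) = (4*(5 + 3))*(-6) = (4*8)*(-6) = 32*(-6) = -192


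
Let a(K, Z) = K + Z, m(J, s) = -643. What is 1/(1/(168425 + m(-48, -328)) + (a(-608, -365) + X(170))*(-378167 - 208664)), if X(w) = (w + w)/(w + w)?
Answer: 167782/95702807834425 ≈ 1.7532e-9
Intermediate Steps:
X(w) = 1 (X(w) = (2*w)/((2*w)) = (2*w)*(1/(2*w)) = 1)
1/(1/(168425 + m(-48, -328)) + (a(-608, -365) + X(170))*(-378167 - 208664)) = 1/(1/(168425 - 643) + ((-608 - 365) + 1)*(-378167 - 208664)) = 1/(1/167782 + (-973 + 1)*(-586831)) = 1/(1/167782 - 972*(-586831)) = 1/(1/167782 + 570399732) = 1/(95702807834425/167782) = 167782/95702807834425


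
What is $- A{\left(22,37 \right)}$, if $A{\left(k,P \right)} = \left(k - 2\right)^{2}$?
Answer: $-400$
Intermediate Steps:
$A{\left(k,P \right)} = \left(-2 + k\right)^{2}$
$- A{\left(22,37 \right)} = - \left(-2 + 22\right)^{2} = - 20^{2} = \left(-1\right) 400 = -400$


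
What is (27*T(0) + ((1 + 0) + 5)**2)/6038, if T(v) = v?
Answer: 18/3019 ≈ 0.0059622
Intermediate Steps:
(27*T(0) + ((1 + 0) + 5)**2)/6038 = (27*0 + ((1 + 0) + 5)**2)/6038 = (0 + (1 + 5)**2)*(1/6038) = (0 + 6**2)*(1/6038) = (0 + 36)*(1/6038) = 36*(1/6038) = 18/3019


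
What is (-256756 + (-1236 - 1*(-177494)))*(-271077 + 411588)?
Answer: -11310854478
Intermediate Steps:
(-256756 + (-1236 - 1*(-177494)))*(-271077 + 411588) = (-256756 + (-1236 + 177494))*140511 = (-256756 + 176258)*140511 = -80498*140511 = -11310854478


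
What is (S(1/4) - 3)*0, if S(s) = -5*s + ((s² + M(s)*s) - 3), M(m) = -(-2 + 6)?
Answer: 0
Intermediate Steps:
M(m) = -4 (M(m) = -1*4 = -4)
S(s) = -3 + s² - 9*s (S(s) = -5*s + ((s² - 4*s) - 3) = -5*s + (-3 + s² - 4*s) = -3 + s² - 9*s)
(S(1/4) - 3)*0 = ((-3 + (1/4)² - 9/4) - 3)*0 = ((-3 + (¼)² - 9*¼) - 3)*0 = ((-3 + 1/16 - 9/4) - 3)*0 = (-83/16 - 3)*0 = -131/16*0 = 0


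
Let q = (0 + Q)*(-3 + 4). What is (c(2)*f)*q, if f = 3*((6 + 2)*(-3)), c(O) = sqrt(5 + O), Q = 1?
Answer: -72*sqrt(7) ≈ -190.49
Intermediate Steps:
q = 1 (q = (0 + 1)*(-3 + 4) = 1*1 = 1)
f = -72 (f = 3*(8*(-3)) = 3*(-24) = -72)
(c(2)*f)*q = (sqrt(5 + 2)*(-72))*1 = (sqrt(7)*(-72))*1 = -72*sqrt(7)*1 = -72*sqrt(7)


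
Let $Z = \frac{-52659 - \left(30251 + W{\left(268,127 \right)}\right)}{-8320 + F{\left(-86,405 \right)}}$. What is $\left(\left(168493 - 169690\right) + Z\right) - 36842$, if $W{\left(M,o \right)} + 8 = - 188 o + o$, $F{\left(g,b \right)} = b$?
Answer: $- \frac{301019532}{7915} \approx -38032.0$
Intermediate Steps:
$W{\left(M,o \right)} = -8 - 187 o$ ($W{\left(M,o \right)} = -8 + \left(- 188 o + o\right) = -8 - 187 o$)
$Z = \frac{59153}{7915}$ ($Z = \frac{-52659 - \left(30243 - 23749\right)}{-8320 + 405} = \frac{-52659 - 6494}{-7915} = \left(-52659 - 6494\right) \left(- \frac{1}{7915}\right) = \left(-59153\right) \left(- \frac{1}{7915}\right) = \frac{59153}{7915} \approx 7.4735$)
$\left(\left(168493 - 169690\right) + Z\right) - 36842 = \left(\left(168493 - 169690\right) + \frac{59153}{7915}\right) - 36842 = \left(-1197 + \frac{59153}{7915}\right) - 36842 = - \frac{9415102}{7915} - 36842 = - \frac{301019532}{7915}$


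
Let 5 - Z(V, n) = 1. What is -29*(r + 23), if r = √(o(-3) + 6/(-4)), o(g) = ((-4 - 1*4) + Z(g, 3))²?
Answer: -667 - 29*√58/2 ≈ -777.43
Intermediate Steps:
Z(V, n) = 4 (Z(V, n) = 5 - 1*1 = 5 - 1 = 4)
o(g) = 16 (o(g) = ((-4 - 1*4) + 4)² = ((-4 - 4) + 4)² = (-8 + 4)² = (-4)² = 16)
r = √58/2 (r = √(16 + 6/(-4)) = √(16 + 6*(-¼)) = √(16 - 3/2) = √(29/2) = √58/2 ≈ 3.8079)
-29*(r + 23) = -29*(√58/2 + 23) = -29*(23 + √58/2) = -667 - 29*√58/2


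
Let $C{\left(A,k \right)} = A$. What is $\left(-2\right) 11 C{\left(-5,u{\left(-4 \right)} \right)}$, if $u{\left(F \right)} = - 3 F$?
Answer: $110$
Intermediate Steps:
$\left(-2\right) 11 C{\left(-5,u{\left(-4 \right)} \right)} = \left(-2\right) 11 \left(-5\right) = \left(-22\right) \left(-5\right) = 110$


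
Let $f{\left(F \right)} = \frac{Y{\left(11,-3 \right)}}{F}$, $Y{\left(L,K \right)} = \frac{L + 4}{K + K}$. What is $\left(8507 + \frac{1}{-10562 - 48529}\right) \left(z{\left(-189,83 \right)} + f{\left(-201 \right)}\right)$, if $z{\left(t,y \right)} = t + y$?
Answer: $- \frac{10708995401776}{11877291} \approx -9.0164 \cdot 10^{5}$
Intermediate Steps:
$Y{\left(L,K \right)} = \frac{4 + L}{2 K}$
$f{\left(F \right)} = - \frac{5}{2 F}$ ($f{\left(F \right)} = \frac{\frac{1}{2} \frac{1}{-3} \left(4 + 11\right)}{F} = \frac{\frac{1}{2} \left(- \frac{1}{3}\right) 15}{F} = - \frac{5}{2 F}$)
$\left(8507 + \frac{1}{-10562 - 48529}\right) \left(z{\left(-189,83 \right)} + f{\left(-201 \right)}\right) = \left(8507 + \frac{1}{-10562 - 48529}\right) \left(\left(-189 + 83\right) - \frac{5}{2 \left(-201\right)}\right) = \left(8507 + \frac{1}{-59091}\right) \left(-106 - - \frac{5}{402}\right) = \left(8507 - \frac{1}{59091}\right) \left(-106 + \frac{5}{402}\right) = \frac{502687136}{59091} \left(- \frac{42607}{402}\right) = - \frac{10708995401776}{11877291}$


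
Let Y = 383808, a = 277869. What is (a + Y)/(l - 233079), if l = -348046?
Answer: -661677/581125 ≈ -1.1386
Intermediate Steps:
(a + Y)/(l - 233079) = (277869 + 383808)/(-348046 - 233079) = 661677/(-581125) = 661677*(-1/581125) = -661677/581125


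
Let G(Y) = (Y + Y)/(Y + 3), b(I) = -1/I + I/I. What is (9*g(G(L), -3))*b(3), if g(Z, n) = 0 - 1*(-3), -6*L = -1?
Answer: 18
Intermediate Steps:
L = 1/6 (L = -1/6*(-1) = 1/6 ≈ 0.16667)
b(I) = 1 - 1/I (b(I) = -1/I + 1 = 1 - 1/I)
G(Y) = 2*Y/(3 + Y) (G(Y) = (2*Y)/(3 + Y) = 2*Y/(3 + Y))
g(Z, n) = 3 (g(Z, n) = 0 + 3 = 3)
(9*g(G(L), -3))*b(3) = (9*3)*((-1 + 3)/3) = 27*((1/3)*2) = 27*(2/3) = 18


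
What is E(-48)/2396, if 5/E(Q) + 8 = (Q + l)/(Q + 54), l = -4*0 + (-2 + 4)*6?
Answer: -5/33544 ≈ -0.00014906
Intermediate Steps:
l = 12 (l = 0 + 2*6 = 0 + 12 = 12)
E(Q) = 5/(-8 + (12 + Q)/(54 + Q)) (E(Q) = 5/(-8 + (Q + 12)/(Q + 54)) = 5/(-8 + (12 + Q)/(54 + Q)))
E(-48)/2396 = (5*(-54 - 1*(-48))/(7*(60 - 48)))/2396 = ((5/7)*(-54 + 48)/12)*(1/2396) = ((5/7)*(1/12)*(-6))*(1/2396) = -5/14*1/2396 = -5/33544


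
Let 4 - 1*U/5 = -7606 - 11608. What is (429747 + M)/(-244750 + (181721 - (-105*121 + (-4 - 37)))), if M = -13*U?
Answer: 91047/5587 ≈ 16.296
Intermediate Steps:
U = 96090 (U = 20 - 5*(-7606 - 11608) = 20 - 5*(-19214) = 20 + 96070 = 96090)
M = -1249170 (M = -13*96090 = -1249170)
(429747 + M)/(-244750 + (181721 - (-105*121 + (-4 - 37)))) = (429747 - 1249170)/(-244750 + (181721 - (-105*121 + (-4 - 37)))) = -819423/(-244750 + (181721 - (-12705 - 41))) = -819423/(-244750 + (181721 - 1*(-12746))) = -819423/(-244750 + (181721 + 12746)) = -819423/(-244750 + 194467) = -819423/(-50283) = -819423*(-1/50283) = 91047/5587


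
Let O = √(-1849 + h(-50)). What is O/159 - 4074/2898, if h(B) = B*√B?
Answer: -97/69 + √(-1849 - 250*I*√2)/159 ≈ -1.3801 - 0.27166*I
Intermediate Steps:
h(B) = B^(3/2)
O = √(-1849 - 250*I*√2) (O = √(-1849 + (-50)^(3/2)) = √(-1849 - 250*I*√2) ≈ 4.0926 - 43.194*I)
O/159 - 4074/2898 = √(-1849 - 250*I*√2)/159 - 4074/2898 = √(-1849 - 250*I*√2)*(1/159) - 4074*1/2898 = √(-1849 - 250*I*√2)/159 - 97/69 = -97/69 + √(-1849 - 250*I*√2)/159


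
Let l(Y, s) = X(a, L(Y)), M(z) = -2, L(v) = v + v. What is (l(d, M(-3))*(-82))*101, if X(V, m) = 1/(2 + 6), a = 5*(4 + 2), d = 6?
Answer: -4141/4 ≈ -1035.3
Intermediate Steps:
a = 30 (a = 5*6 = 30)
L(v) = 2*v
X(V, m) = ⅛ (X(V, m) = 1/8 = ⅛)
l(Y, s) = ⅛
(l(d, M(-3))*(-82))*101 = ((⅛)*(-82))*101 = -41/4*101 = -4141/4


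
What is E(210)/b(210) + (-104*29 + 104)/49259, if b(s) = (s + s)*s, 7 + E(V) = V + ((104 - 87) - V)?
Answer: -3662083/62066340 ≈ -0.059003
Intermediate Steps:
E(V) = 10 (E(V) = -7 + (V + ((104 - 87) - V)) = -7 + (V + (17 - V)) = -7 + 17 = 10)
b(s) = 2*s² (b(s) = (2*s)*s = 2*s²)
E(210)/b(210) + (-104*29 + 104)/49259 = 10/((2*210²)) + (-104*29 + 104)/49259 = 10/((2*44100)) + (-3016 + 104)*(1/49259) = 10/88200 - 2912*1/49259 = 10*(1/88200) - 416/7037 = 1/8820 - 416/7037 = -3662083/62066340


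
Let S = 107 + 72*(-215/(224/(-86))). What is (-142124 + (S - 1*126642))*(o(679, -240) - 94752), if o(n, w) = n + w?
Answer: 346885194573/14 ≈ 2.4778e+10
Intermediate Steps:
S = 84703/14 (S = 107 + 72*(-215/(224*(-1/86))) = 107 + 72*(-215/(-112/43)) = 107 + 72*(-215*(-43/112)) = 107 + 72*(9245/112) = 107 + 83205/14 = 84703/14 ≈ 6050.2)
(-142124 + (S - 1*126642))*(o(679, -240) - 94752) = (-142124 + (84703/14 - 1*126642))*((679 - 240) - 94752) = (-142124 + (84703/14 - 126642))*(439 - 94752) = (-142124 - 1688285/14)*(-94313) = -3678021/14*(-94313) = 346885194573/14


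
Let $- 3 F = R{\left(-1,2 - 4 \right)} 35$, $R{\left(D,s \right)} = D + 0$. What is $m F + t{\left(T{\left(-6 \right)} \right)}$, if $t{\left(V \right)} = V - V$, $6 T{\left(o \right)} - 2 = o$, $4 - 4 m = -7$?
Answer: $\frac{385}{12} \approx 32.083$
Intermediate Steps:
$m = \frac{11}{4}$ ($m = 1 - - \frac{7}{4} = 1 + \frac{7}{4} = \frac{11}{4} \approx 2.75$)
$T{\left(o \right)} = \frac{1}{3} + \frac{o}{6}$
$R{\left(D,s \right)} = D$
$F = \frac{35}{3}$ ($F = - \frac{\left(-1\right) 35}{3} = \left(- \frac{1}{3}\right) \left(-35\right) = \frac{35}{3} \approx 11.667$)
$t{\left(V \right)} = 0$
$m F + t{\left(T{\left(-6 \right)} \right)} = \frac{11}{4} \cdot \frac{35}{3} + 0 = \frac{385}{12} + 0 = \frac{385}{12}$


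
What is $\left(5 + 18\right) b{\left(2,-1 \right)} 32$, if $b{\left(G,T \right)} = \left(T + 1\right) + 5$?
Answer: $3680$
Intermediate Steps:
$b{\left(G,T \right)} = 6 + T$ ($b{\left(G,T \right)} = \left(1 + T\right) + 5 = 6 + T$)
$\left(5 + 18\right) b{\left(2,-1 \right)} 32 = \left(5 + 18\right) \left(6 - 1\right) 32 = 23 \cdot 5 \cdot 32 = 115 \cdot 32 = 3680$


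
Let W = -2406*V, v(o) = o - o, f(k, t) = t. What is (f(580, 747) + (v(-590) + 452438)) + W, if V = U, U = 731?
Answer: -1305601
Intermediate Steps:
v(o) = 0
V = 731
W = -1758786 (W = -2406*731 = -1758786)
(f(580, 747) + (v(-590) + 452438)) + W = (747 + (0 + 452438)) - 1758786 = (747 + 452438) - 1758786 = 453185 - 1758786 = -1305601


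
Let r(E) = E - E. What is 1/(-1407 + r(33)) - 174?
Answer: -244819/1407 ≈ -174.00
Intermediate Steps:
r(E) = 0
1/(-1407 + r(33)) - 174 = 1/(-1407 + 0) - 174 = 1/(-1407) - 174 = -1/1407 - 174 = -244819/1407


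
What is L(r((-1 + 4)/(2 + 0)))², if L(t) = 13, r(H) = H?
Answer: 169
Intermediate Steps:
L(r((-1 + 4)/(2 + 0)))² = 13² = 169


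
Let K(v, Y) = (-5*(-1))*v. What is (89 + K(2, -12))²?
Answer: 9801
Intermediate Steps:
K(v, Y) = 5*v
(89 + K(2, -12))² = (89 + 5*2)² = (89 + 10)² = 99² = 9801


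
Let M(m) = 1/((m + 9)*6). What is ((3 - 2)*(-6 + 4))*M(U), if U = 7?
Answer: -1/48 ≈ -0.020833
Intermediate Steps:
M(m) = 1/(6*(9 + m)) (M(m) = (⅙)/(9 + m) = 1/(6*(9 + m)))
((3 - 2)*(-6 + 4))*M(U) = ((3 - 2)*(-6 + 4))*(1/(6*(9 + 7))) = (1*(-2))*((⅙)/16) = -1/(3*16) = -2*1/96 = -1/48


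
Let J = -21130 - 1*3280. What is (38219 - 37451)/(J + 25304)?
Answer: 128/149 ≈ 0.85906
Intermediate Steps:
J = -24410 (J = -21130 - 3280 = -24410)
(38219 - 37451)/(J + 25304) = (38219 - 37451)/(-24410 + 25304) = 768/894 = 768*(1/894) = 128/149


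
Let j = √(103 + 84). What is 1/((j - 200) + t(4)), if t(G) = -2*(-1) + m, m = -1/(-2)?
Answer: -790/155277 - 4*√187/155277 ≈ -0.0054400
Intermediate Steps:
j = √187 ≈ 13.675
m = ½ (m = -1*(-½) = ½ ≈ 0.50000)
t(G) = 5/2 (t(G) = -2*(-1) + ½ = 2 + ½ = 5/2)
1/((j - 200) + t(4)) = 1/((√187 - 200) + 5/2) = 1/((-200 + √187) + 5/2) = 1/(-395/2 + √187)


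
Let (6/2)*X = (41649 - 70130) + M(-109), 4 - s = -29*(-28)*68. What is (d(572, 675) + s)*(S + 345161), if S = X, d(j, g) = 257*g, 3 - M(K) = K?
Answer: 39701440994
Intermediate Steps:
s = -55212 (s = 4 - (-29*(-28))*68 = 4 - 812*68 = 4 - 1*55216 = 4 - 55216 = -55212)
M(K) = 3 - K
X = -28369/3 (X = ((41649 - 70130) + (3 - 1*(-109)))/3 = (-28481 + (3 + 109))/3 = (-28481 + 112)/3 = (⅓)*(-28369) = -28369/3 ≈ -9456.3)
S = -28369/3 ≈ -9456.3
(d(572, 675) + s)*(S + 345161) = (257*675 - 55212)*(-28369/3 + 345161) = (173475 - 55212)*(1007114/3) = 118263*(1007114/3) = 39701440994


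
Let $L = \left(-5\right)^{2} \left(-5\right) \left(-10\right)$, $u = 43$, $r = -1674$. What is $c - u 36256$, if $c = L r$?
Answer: $-3651508$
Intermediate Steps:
$L = 1250$ ($L = 25 \left(-5\right) \left(-10\right) = \left(-125\right) \left(-10\right) = 1250$)
$c = -2092500$ ($c = 1250 \left(-1674\right) = -2092500$)
$c - u 36256 = -2092500 - 43 \cdot 36256 = -2092500 - 1559008 = -3651508$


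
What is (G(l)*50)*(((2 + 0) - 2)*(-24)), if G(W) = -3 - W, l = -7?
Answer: 0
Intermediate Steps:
(G(l)*50)*(((2 + 0) - 2)*(-24)) = ((-3 - 1*(-7))*50)*(((2 + 0) - 2)*(-24)) = ((-3 + 7)*50)*((2 - 2)*(-24)) = (4*50)*(0*(-24)) = 200*0 = 0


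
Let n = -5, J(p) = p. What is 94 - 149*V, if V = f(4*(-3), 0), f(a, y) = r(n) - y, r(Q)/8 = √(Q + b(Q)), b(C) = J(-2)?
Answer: 94 - 1192*I*√7 ≈ 94.0 - 3153.7*I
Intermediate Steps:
b(C) = -2
r(Q) = 8*√(-2 + Q) (r(Q) = 8*√(Q - 2) = 8*√(-2 + Q))
f(a, y) = -y + 8*I*√7 (f(a, y) = 8*√(-2 - 5) - y = 8*√(-7) - y = 8*(I*√7) - y = 8*I*√7 - y = -y + 8*I*√7)
V = 8*I*√7 (V = -1*0 + 8*I*√7 = 0 + 8*I*√7 = 8*I*√7 ≈ 21.166*I)
94 - 149*V = 94 - 1192*I*√7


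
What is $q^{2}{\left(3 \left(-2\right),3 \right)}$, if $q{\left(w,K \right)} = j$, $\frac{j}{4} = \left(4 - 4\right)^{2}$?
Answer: $0$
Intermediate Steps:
$j = 0$ ($j = 4 \left(4 - 4\right)^{2} = 4 \cdot 0^{2} = 4 \cdot 0 = 0$)
$q{\left(w,K \right)} = 0$
$q^{2}{\left(3 \left(-2\right),3 \right)} = 0^{2} = 0$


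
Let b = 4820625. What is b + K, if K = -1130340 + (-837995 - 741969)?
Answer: 2110321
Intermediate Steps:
K = -2710304 (K = -1130340 - 1579964 = -2710304)
b + K = 4820625 - 2710304 = 2110321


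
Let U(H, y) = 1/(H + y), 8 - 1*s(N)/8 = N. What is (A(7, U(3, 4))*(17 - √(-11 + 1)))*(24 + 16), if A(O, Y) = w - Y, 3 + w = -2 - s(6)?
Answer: -100640/7 + 5920*I*√10/7 ≈ -14377.0 + 2674.4*I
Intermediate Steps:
s(N) = 64 - 8*N
w = -21 (w = -3 + (-2 - (64 - 8*6)) = -3 + (-2 - (64 - 48)) = -3 + (-2 - 1*16) = -3 + (-2 - 16) = -3 - 18 = -21)
A(O, Y) = -21 - Y
(A(7, U(3, 4))*(17 - √(-11 + 1)))*(24 + 16) = ((-21 - 1/(3 + 4))*(17 - √(-11 + 1)))*(24 + 16) = ((-21 - 1/7)*(17 - √(-10)))*40 = ((-21 - 1*⅐)*(17 - I*√10))*40 = ((-21 - ⅐)*(17 - I*√10))*40 = -148*(17 - I*√10)/7*40 = (-2516/7 + 148*I*√10/7)*40 = -100640/7 + 5920*I*√10/7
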